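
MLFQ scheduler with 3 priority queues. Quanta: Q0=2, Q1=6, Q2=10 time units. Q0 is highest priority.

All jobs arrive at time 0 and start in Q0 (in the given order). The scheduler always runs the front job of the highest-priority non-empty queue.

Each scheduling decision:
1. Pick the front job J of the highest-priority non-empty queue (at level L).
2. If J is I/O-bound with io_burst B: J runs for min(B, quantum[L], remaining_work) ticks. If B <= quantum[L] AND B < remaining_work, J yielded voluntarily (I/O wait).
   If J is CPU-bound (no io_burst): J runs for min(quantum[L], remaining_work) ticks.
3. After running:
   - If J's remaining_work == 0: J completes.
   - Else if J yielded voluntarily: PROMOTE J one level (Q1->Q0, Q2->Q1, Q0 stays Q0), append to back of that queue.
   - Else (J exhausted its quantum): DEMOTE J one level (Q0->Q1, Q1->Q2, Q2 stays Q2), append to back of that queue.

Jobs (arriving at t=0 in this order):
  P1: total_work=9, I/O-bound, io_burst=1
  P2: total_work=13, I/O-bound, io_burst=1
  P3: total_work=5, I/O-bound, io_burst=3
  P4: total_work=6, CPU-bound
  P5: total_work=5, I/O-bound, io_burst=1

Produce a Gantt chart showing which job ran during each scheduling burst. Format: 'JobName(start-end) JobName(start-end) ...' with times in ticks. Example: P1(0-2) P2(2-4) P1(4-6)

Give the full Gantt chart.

Answer: P1(0-1) P2(1-2) P3(2-4) P4(4-6) P5(6-7) P1(7-8) P2(8-9) P5(9-10) P1(10-11) P2(11-12) P5(12-13) P1(13-14) P2(14-15) P5(15-16) P1(16-17) P2(17-18) P5(18-19) P1(19-20) P2(20-21) P1(21-22) P2(22-23) P1(23-24) P2(24-25) P1(25-26) P2(26-27) P2(27-28) P2(28-29) P2(29-30) P2(30-31) P3(31-34) P4(34-38)

Derivation:
t=0-1: P1@Q0 runs 1, rem=8, I/O yield, promote→Q0. Q0=[P2,P3,P4,P5,P1] Q1=[] Q2=[]
t=1-2: P2@Q0 runs 1, rem=12, I/O yield, promote→Q0. Q0=[P3,P4,P5,P1,P2] Q1=[] Q2=[]
t=2-4: P3@Q0 runs 2, rem=3, quantum used, demote→Q1. Q0=[P4,P5,P1,P2] Q1=[P3] Q2=[]
t=4-6: P4@Q0 runs 2, rem=4, quantum used, demote→Q1. Q0=[P5,P1,P2] Q1=[P3,P4] Q2=[]
t=6-7: P5@Q0 runs 1, rem=4, I/O yield, promote→Q0. Q0=[P1,P2,P5] Q1=[P3,P4] Q2=[]
t=7-8: P1@Q0 runs 1, rem=7, I/O yield, promote→Q0. Q0=[P2,P5,P1] Q1=[P3,P4] Q2=[]
t=8-9: P2@Q0 runs 1, rem=11, I/O yield, promote→Q0. Q0=[P5,P1,P2] Q1=[P3,P4] Q2=[]
t=9-10: P5@Q0 runs 1, rem=3, I/O yield, promote→Q0. Q0=[P1,P2,P5] Q1=[P3,P4] Q2=[]
t=10-11: P1@Q0 runs 1, rem=6, I/O yield, promote→Q0. Q0=[P2,P5,P1] Q1=[P3,P4] Q2=[]
t=11-12: P2@Q0 runs 1, rem=10, I/O yield, promote→Q0. Q0=[P5,P1,P2] Q1=[P3,P4] Q2=[]
t=12-13: P5@Q0 runs 1, rem=2, I/O yield, promote→Q0. Q0=[P1,P2,P5] Q1=[P3,P4] Q2=[]
t=13-14: P1@Q0 runs 1, rem=5, I/O yield, promote→Q0. Q0=[P2,P5,P1] Q1=[P3,P4] Q2=[]
t=14-15: P2@Q0 runs 1, rem=9, I/O yield, promote→Q0. Q0=[P5,P1,P2] Q1=[P3,P4] Q2=[]
t=15-16: P5@Q0 runs 1, rem=1, I/O yield, promote→Q0. Q0=[P1,P2,P5] Q1=[P3,P4] Q2=[]
t=16-17: P1@Q0 runs 1, rem=4, I/O yield, promote→Q0. Q0=[P2,P5,P1] Q1=[P3,P4] Q2=[]
t=17-18: P2@Q0 runs 1, rem=8, I/O yield, promote→Q0. Q0=[P5,P1,P2] Q1=[P3,P4] Q2=[]
t=18-19: P5@Q0 runs 1, rem=0, completes. Q0=[P1,P2] Q1=[P3,P4] Q2=[]
t=19-20: P1@Q0 runs 1, rem=3, I/O yield, promote→Q0. Q0=[P2,P1] Q1=[P3,P4] Q2=[]
t=20-21: P2@Q0 runs 1, rem=7, I/O yield, promote→Q0. Q0=[P1,P2] Q1=[P3,P4] Q2=[]
t=21-22: P1@Q0 runs 1, rem=2, I/O yield, promote→Q0. Q0=[P2,P1] Q1=[P3,P4] Q2=[]
t=22-23: P2@Q0 runs 1, rem=6, I/O yield, promote→Q0. Q0=[P1,P2] Q1=[P3,P4] Q2=[]
t=23-24: P1@Q0 runs 1, rem=1, I/O yield, promote→Q0. Q0=[P2,P1] Q1=[P3,P4] Q2=[]
t=24-25: P2@Q0 runs 1, rem=5, I/O yield, promote→Q0. Q0=[P1,P2] Q1=[P3,P4] Q2=[]
t=25-26: P1@Q0 runs 1, rem=0, completes. Q0=[P2] Q1=[P3,P4] Q2=[]
t=26-27: P2@Q0 runs 1, rem=4, I/O yield, promote→Q0. Q0=[P2] Q1=[P3,P4] Q2=[]
t=27-28: P2@Q0 runs 1, rem=3, I/O yield, promote→Q0. Q0=[P2] Q1=[P3,P4] Q2=[]
t=28-29: P2@Q0 runs 1, rem=2, I/O yield, promote→Q0. Q0=[P2] Q1=[P3,P4] Q2=[]
t=29-30: P2@Q0 runs 1, rem=1, I/O yield, promote→Q0. Q0=[P2] Q1=[P3,P4] Q2=[]
t=30-31: P2@Q0 runs 1, rem=0, completes. Q0=[] Q1=[P3,P4] Q2=[]
t=31-34: P3@Q1 runs 3, rem=0, completes. Q0=[] Q1=[P4] Q2=[]
t=34-38: P4@Q1 runs 4, rem=0, completes. Q0=[] Q1=[] Q2=[]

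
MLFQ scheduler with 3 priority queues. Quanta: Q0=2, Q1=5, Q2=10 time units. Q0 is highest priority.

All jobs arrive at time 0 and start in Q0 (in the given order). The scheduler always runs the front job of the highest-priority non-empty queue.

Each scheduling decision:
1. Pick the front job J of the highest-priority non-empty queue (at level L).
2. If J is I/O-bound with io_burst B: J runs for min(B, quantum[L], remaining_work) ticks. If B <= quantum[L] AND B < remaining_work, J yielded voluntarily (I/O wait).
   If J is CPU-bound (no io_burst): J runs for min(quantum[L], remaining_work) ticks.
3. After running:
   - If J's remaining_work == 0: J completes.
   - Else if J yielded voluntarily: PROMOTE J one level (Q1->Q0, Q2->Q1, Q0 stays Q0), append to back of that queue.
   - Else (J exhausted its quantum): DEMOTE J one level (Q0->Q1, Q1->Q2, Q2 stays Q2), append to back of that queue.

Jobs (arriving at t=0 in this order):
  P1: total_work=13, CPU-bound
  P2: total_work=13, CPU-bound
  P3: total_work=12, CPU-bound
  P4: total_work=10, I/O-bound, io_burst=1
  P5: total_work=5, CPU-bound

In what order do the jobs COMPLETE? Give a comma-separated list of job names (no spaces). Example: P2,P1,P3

t=0-2: P1@Q0 runs 2, rem=11, quantum used, demote→Q1. Q0=[P2,P3,P4,P5] Q1=[P1] Q2=[]
t=2-4: P2@Q0 runs 2, rem=11, quantum used, demote→Q1. Q0=[P3,P4,P5] Q1=[P1,P2] Q2=[]
t=4-6: P3@Q0 runs 2, rem=10, quantum used, demote→Q1. Q0=[P4,P5] Q1=[P1,P2,P3] Q2=[]
t=6-7: P4@Q0 runs 1, rem=9, I/O yield, promote→Q0. Q0=[P5,P4] Q1=[P1,P2,P3] Q2=[]
t=7-9: P5@Q0 runs 2, rem=3, quantum used, demote→Q1. Q0=[P4] Q1=[P1,P2,P3,P5] Q2=[]
t=9-10: P4@Q0 runs 1, rem=8, I/O yield, promote→Q0. Q0=[P4] Q1=[P1,P2,P3,P5] Q2=[]
t=10-11: P4@Q0 runs 1, rem=7, I/O yield, promote→Q0. Q0=[P4] Q1=[P1,P2,P3,P5] Q2=[]
t=11-12: P4@Q0 runs 1, rem=6, I/O yield, promote→Q0. Q0=[P4] Q1=[P1,P2,P3,P5] Q2=[]
t=12-13: P4@Q0 runs 1, rem=5, I/O yield, promote→Q0. Q0=[P4] Q1=[P1,P2,P3,P5] Q2=[]
t=13-14: P4@Q0 runs 1, rem=4, I/O yield, promote→Q0. Q0=[P4] Q1=[P1,P2,P3,P5] Q2=[]
t=14-15: P4@Q0 runs 1, rem=3, I/O yield, promote→Q0. Q0=[P4] Q1=[P1,P2,P3,P5] Q2=[]
t=15-16: P4@Q0 runs 1, rem=2, I/O yield, promote→Q0. Q0=[P4] Q1=[P1,P2,P3,P5] Q2=[]
t=16-17: P4@Q0 runs 1, rem=1, I/O yield, promote→Q0. Q0=[P4] Q1=[P1,P2,P3,P5] Q2=[]
t=17-18: P4@Q0 runs 1, rem=0, completes. Q0=[] Q1=[P1,P2,P3,P5] Q2=[]
t=18-23: P1@Q1 runs 5, rem=6, quantum used, demote→Q2. Q0=[] Q1=[P2,P3,P5] Q2=[P1]
t=23-28: P2@Q1 runs 5, rem=6, quantum used, demote→Q2. Q0=[] Q1=[P3,P5] Q2=[P1,P2]
t=28-33: P3@Q1 runs 5, rem=5, quantum used, demote→Q2. Q0=[] Q1=[P5] Q2=[P1,P2,P3]
t=33-36: P5@Q1 runs 3, rem=0, completes. Q0=[] Q1=[] Q2=[P1,P2,P3]
t=36-42: P1@Q2 runs 6, rem=0, completes. Q0=[] Q1=[] Q2=[P2,P3]
t=42-48: P2@Q2 runs 6, rem=0, completes. Q0=[] Q1=[] Q2=[P3]
t=48-53: P3@Q2 runs 5, rem=0, completes. Q0=[] Q1=[] Q2=[]

Answer: P4,P5,P1,P2,P3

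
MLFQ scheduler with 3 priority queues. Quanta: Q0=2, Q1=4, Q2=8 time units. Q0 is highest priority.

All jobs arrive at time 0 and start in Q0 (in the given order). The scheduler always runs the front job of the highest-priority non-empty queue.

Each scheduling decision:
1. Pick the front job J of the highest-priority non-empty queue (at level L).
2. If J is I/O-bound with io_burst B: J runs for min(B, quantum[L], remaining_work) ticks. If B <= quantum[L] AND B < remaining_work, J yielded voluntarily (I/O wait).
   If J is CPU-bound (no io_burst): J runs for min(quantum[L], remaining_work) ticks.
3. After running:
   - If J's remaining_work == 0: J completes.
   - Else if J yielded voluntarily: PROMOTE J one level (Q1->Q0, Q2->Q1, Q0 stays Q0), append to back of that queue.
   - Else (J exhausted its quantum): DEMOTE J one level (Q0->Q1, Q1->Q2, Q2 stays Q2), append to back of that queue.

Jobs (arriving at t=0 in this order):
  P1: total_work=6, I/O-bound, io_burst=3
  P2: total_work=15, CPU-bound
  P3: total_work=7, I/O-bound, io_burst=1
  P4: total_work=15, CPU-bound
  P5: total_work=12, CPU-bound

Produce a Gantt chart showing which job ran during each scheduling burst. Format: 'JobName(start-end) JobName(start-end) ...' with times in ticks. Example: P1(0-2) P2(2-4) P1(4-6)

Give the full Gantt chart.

t=0-2: P1@Q0 runs 2, rem=4, quantum used, demote→Q1. Q0=[P2,P3,P4,P5] Q1=[P1] Q2=[]
t=2-4: P2@Q0 runs 2, rem=13, quantum used, demote→Q1. Q0=[P3,P4,P5] Q1=[P1,P2] Q2=[]
t=4-5: P3@Q0 runs 1, rem=6, I/O yield, promote→Q0. Q0=[P4,P5,P3] Q1=[P1,P2] Q2=[]
t=5-7: P4@Q0 runs 2, rem=13, quantum used, demote→Q1. Q0=[P5,P3] Q1=[P1,P2,P4] Q2=[]
t=7-9: P5@Q0 runs 2, rem=10, quantum used, demote→Q1. Q0=[P3] Q1=[P1,P2,P4,P5] Q2=[]
t=9-10: P3@Q0 runs 1, rem=5, I/O yield, promote→Q0. Q0=[P3] Q1=[P1,P2,P4,P5] Q2=[]
t=10-11: P3@Q0 runs 1, rem=4, I/O yield, promote→Q0. Q0=[P3] Q1=[P1,P2,P4,P5] Q2=[]
t=11-12: P3@Q0 runs 1, rem=3, I/O yield, promote→Q0. Q0=[P3] Q1=[P1,P2,P4,P5] Q2=[]
t=12-13: P3@Q0 runs 1, rem=2, I/O yield, promote→Q0. Q0=[P3] Q1=[P1,P2,P4,P5] Q2=[]
t=13-14: P3@Q0 runs 1, rem=1, I/O yield, promote→Q0. Q0=[P3] Q1=[P1,P2,P4,P5] Q2=[]
t=14-15: P3@Q0 runs 1, rem=0, completes. Q0=[] Q1=[P1,P2,P4,P5] Q2=[]
t=15-18: P1@Q1 runs 3, rem=1, I/O yield, promote→Q0. Q0=[P1] Q1=[P2,P4,P5] Q2=[]
t=18-19: P1@Q0 runs 1, rem=0, completes. Q0=[] Q1=[P2,P4,P5] Q2=[]
t=19-23: P2@Q1 runs 4, rem=9, quantum used, demote→Q2. Q0=[] Q1=[P4,P5] Q2=[P2]
t=23-27: P4@Q1 runs 4, rem=9, quantum used, demote→Q2. Q0=[] Q1=[P5] Q2=[P2,P4]
t=27-31: P5@Q1 runs 4, rem=6, quantum used, demote→Q2. Q0=[] Q1=[] Q2=[P2,P4,P5]
t=31-39: P2@Q2 runs 8, rem=1, quantum used, demote→Q2. Q0=[] Q1=[] Q2=[P4,P5,P2]
t=39-47: P4@Q2 runs 8, rem=1, quantum used, demote→Q2. Q0=[] Q1=[] Q2=[P5,P2,P4]
t=47-53: P5@Q2 runs 6, rem=0, completes. Q0=[] Q1=[] Q2=[P2,P4]
t=53-54: P2@Q2 runs 1, rem=0, completes. Q0=[] Q1=[] Q2=[P4]
t=54-55: P4@Q2 runs 1, rem=0, completes. Q0=[] Q1=[] Q2=[]

Answer: P1(0-2) P2(2-4) P3(4-5) P4(5-7) P5(7-9) P3(9-10) P3(10-11) P3(11-12) P3(12-13) P3(13-14) P3(14-15) P1(15-18) P1(18-19) P2(19-23) P4(23-27) P5(27-31) P2(31-39) P4(39-47) P5(47-53) P2(53-54) P4(54-55)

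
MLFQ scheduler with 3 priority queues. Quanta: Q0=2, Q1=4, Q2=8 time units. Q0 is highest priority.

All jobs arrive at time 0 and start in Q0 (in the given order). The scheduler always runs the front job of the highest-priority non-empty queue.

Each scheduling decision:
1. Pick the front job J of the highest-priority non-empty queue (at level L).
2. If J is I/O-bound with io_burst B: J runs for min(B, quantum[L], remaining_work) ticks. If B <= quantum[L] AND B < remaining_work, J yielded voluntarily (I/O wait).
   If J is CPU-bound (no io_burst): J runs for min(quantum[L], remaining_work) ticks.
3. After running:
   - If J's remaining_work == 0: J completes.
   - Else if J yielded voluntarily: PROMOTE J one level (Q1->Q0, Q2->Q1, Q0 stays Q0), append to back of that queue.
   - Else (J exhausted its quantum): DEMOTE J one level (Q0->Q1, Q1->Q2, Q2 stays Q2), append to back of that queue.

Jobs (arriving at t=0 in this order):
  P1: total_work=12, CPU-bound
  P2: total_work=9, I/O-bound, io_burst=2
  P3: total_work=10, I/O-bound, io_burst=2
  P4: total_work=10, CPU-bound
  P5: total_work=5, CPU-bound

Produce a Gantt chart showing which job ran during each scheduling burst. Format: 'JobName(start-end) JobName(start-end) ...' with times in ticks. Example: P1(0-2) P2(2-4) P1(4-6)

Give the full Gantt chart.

Answer: P1(0-2) P2(2-4) P3(4-6) P4(6-8) P5(8-10) P2(10-12) P3(12-14) P2(14-16) P3(16-18) P2(18-20) P3(20-22) P2(22-23) P3(23-25) P1(25-29) P4(29-33) P5(33-36) P1(36-42) P4(42-46)

Derivation:
t=0-2: P1@Q0 runs 2, rem=10, quantum used, demote→Q1. Q0=[P2,P3,P4,P5] Q1=[P1] Q2=[]
t=2-4: P2@Q0 runs 2, rem=7, I/O yield, promote→Q0. Q0=[P3,P4,P5,P2] Q1=[P1] Q2=[]
t=4-6: P3@Q0 runs 2, rem=8, I/O yield, promote→Q0. Q0=[P4,P5,P2,P3] Q1=[P1] Q2=[]
t=6-8: P4@Q0 runs 2, rem=8, quantum used, demote→Q1. Q0=[P5,P2,P3] Q1=[P1,P4] Q2=[]
t=8-10: P5@Q0 runs 2, rem=3, quantum used, demote→Q1. Q0=[P2,P3] Q1=[P1,P4,P5] Q2=[]
t=10-12: P2@Q0 runs 2, rem=5, I/O yield, promote→Q0. Q0=[P3,P2] Q1=[P1,P4,P5] Q2=[]
t=12-14: P3@Q0 runs 2, rem=6, I/O yield, promote→Q0. Q0=[P2,P3] Q1=[P1,P4,P5] Q2=[]
t=14-16: P2@Q0 runs 2, rem=3, I/O yield, promote→Q0. Q0=[P3,P2] Q1=[P1,P4,P5] Q2=[]
t=16-18: P3@Q0 runs 2, rem=4, I/O yield, promote→Q0. Q0=[P2,P3] Q1=[P1,P4,P5] Q2=[]
t=18-20: P2@Q0 runs 2, rem=1, I/O yield, promote→Q0. Q0=[P3,P2] Q1=[P1,P4,P5] Q2=[]
t=20-22: P3@Q0 runs 2, rem=2, I/O yield, promote→Q0. Q0=[P2,P3] Q1=[P1,P4,P5] Q2=[]
t=22-23: P2@Q0 runs 1, rem=0, completes. Q0=[P3] Q1=[P1,P4,P5] Q2=[]
t=23-25: P3@Q0 runs 2, rem=0, completes. Q0=[] Q1=[P1,P4,P5] Q2=[]
t=25-29: P1@Q1 runs 4, rem=6, quantum used, demote→Q2. Q0=[] Q1=[P4,P5] Q2=[P1]
t=29-33: P4@Q1 runs 4, rem=4, quantum used, demote→Q2. Q0=[] Q1=[P5] Q2=[P1,P4]
t=33-36: P5@Q1 runs 3, rem=0, completes. Q0=[] Q1=[] Q2=[P1,P4]
t=36-42: P1@Q2 runs 6, rem=0, completes. Q0=[] Q1=[] Q2=[P4]
t=42-46: P4@Q2 runs 4, rem=0, completes. Q0=[] Q1=[] Q2=[]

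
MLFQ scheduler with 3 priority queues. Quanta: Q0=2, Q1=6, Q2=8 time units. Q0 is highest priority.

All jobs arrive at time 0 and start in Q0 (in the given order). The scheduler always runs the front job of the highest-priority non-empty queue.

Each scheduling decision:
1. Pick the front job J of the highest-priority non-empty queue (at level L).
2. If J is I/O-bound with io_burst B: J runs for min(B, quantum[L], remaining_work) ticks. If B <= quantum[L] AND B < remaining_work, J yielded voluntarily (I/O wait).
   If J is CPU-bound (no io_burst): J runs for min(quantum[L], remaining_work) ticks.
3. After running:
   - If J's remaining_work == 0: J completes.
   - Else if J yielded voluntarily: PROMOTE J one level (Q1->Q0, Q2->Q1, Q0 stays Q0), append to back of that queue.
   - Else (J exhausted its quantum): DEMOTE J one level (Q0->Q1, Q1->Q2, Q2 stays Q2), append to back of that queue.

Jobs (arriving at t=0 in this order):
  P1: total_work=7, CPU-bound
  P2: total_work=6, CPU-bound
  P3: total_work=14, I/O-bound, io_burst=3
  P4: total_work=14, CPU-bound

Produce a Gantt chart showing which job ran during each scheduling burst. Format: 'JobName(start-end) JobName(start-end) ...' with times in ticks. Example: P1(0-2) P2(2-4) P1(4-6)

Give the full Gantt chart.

t=0-2: P1@Q0 runs 2, rem=5, quantum used, demote→Q1. Q0=[P2,P3,P4] Q1=[P1] Q2=[]
t=2-4: P2@Q0 runs 2, rem=4, quantum used, demote→Q1. Q0=[P3,P4] Q1=[P1,P2] Q2=[]
t=4-6: P3@Q0 runs 2, rem=12, quantum used, demote→Q1. Q0=[P4] Q1=[P1,P2,P3] Q2=[]
t=6-8: P4@Q0 runs 2, rem=12, quantum used, demote→Q1. Q0=[] Q1=[P1,P2,P3,P4] Q2=[]
t=8-13: P1@Q1 runs 5, rem=0, completes. Q0=[] Q1=[P2,P3,P4] Q2=[]
t=13-17: P2@Q1 runs 4, rem=0, completes. Q0=[] Q1=[P3,P4] Q2=[]
t=17-20: P3@Q1 runs 3, rem=9, I/O yield, promote→Q0. Q0=[P3] Q1=[P4] Q2=[]
t=20-22: P3@Q0 runs 2, rem=7, quantum used, demote→Q1. Q0=[] Q1=[P4,P3] Q2=[]
t=22-28: P4@Q1 runs 6, rem=6, quantum used, demote→Q2. Q0=[] Q1=[P3] Q2=[P4]
t=28-31: P3@Q1 runs 3, rem=4, I/O yield, promote→Q0. Q0=[P3] Q1=[] Q2=[P4]
t=31-33: P3@Q0 runs 2, rem=2, quantum used, demote→Q1. Q0=[] Q1=[P3] Q2=[P4]
t=33-35: P3@Q1 runs 2, rem=0, completes. Q0=[] Q1=[] Q2=[P4]
t=35-41: P4@Q2 runs 6, rem=0, completes. Q0=[] Q1=[] Q2=[]

Answer: P1(0-2) P2(2-4) P3(4-6) P4(6-8) P1(8-13) P2(13-17) P3(17-20) P3(20-22) P4(22-28) P3(28-31) P3(31-33) P3(33-35) P4(35-41)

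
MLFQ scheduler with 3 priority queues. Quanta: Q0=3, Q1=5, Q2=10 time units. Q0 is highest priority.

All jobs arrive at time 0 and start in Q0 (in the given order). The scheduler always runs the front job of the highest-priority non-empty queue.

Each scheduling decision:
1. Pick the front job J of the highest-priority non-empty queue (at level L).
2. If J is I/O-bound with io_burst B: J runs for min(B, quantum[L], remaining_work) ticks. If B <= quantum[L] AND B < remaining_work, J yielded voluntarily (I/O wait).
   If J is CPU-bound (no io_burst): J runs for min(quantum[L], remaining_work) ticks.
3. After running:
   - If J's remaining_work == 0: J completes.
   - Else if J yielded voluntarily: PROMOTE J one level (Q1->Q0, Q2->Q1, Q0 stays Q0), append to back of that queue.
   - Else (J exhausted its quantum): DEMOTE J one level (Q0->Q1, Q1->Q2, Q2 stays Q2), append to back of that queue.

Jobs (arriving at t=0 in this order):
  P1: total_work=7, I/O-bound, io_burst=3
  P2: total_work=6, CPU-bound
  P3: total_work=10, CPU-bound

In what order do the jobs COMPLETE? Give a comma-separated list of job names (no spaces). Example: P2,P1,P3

Answer: P1,P2,P3

Derivation:
t=0-3: P1@Q0 runs 3, rem=4, I/O yield, promote→Q0. Q0=[P2,P3,P1] Q1=[] Q2=[]
t=3-6: P2@Q0 runs 3, rem=3, quantum used, demote→Q1. Q0=[P3,P1] Q1=[P2] Q2=[]
t=6-9: P3@Q0 runs 3, rem=7, quantum used, demote→Q1. Q0=[P1] Q1=[P2,P3] Q2=[]
t=9-12: P1@Q0 runs 3, rem=1, I/O yield, promote→Q0. Q0=[P1] Q1=[P2,P3] Q2=[]
t=12-13: P1@Q0 runs 1, rem=0, completes. Q0=[] Q1=[P2,P3] Q2=[]
t=13-16: P2@Q1 runs 3, rem=0, completes. Q0=[] Q1=[P3] Q2=[]
t=16-21: P3@Q1 runs 5, rem=2, quantum used, demote→Q2. Q0=[] Q1=[] Q2=[P3]
t=21-23: P3@Q2 runs 2, rem=0, completes. Q0=[] Q1=[] Q2=[]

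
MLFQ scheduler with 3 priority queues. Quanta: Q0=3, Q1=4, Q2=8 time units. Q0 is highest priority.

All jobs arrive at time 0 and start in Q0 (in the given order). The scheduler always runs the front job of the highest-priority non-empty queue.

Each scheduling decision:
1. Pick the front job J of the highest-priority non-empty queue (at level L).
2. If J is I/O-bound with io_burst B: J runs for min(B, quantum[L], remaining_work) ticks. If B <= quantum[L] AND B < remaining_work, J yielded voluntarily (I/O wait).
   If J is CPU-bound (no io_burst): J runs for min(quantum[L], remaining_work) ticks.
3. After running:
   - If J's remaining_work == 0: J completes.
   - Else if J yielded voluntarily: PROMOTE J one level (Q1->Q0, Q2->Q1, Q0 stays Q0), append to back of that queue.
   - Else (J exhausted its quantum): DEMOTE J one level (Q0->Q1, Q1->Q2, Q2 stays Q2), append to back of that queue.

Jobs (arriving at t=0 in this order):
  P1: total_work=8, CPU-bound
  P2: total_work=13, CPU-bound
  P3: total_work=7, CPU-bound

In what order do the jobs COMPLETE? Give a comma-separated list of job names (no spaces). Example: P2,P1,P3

Answer: P3,P1,P2

Derivation:
t=0-3: P1@Q0 runs 3, rem=5, quantum used, demote→Q1. Q0=[P2,P3] Q1=[P1] Q2=[]
t=3-6: P2@Q0 runs 3, rem=10, quantum used, demote→Q1. Q0=[P3] Q1=[P1,P2] Q2=[]
t=6-9: P3@Q0 runs 3, rem=4, quantum used, demote→Q1. Q0=[] Q1=[P1,P2,P3] Q2=[]
t=9-13: P1@Q1 runs 4, rem=1, quantum used, demote→Q2. Q0=[] Q1=[P2,P3] Q2=[P1]
t=13-17: P2@Q1 runs 4, rem=6, quantum used, demote→Q2. Q0=[] Q1=[P3] Q2=[P1,P2]
t=17-21: P3@Q1 runs 4, rem=0, completes. Q0=[] Q1=[] Q2=[P1,P2]
t=21-22: P1@Q2 runs 1, rem=0, completes. Q0=[] Q1=[] Q2=[P2]
t=22-28: P2@Q2 runs 6, rem=0, completes. Q0=[] Q1=[] Q2=[]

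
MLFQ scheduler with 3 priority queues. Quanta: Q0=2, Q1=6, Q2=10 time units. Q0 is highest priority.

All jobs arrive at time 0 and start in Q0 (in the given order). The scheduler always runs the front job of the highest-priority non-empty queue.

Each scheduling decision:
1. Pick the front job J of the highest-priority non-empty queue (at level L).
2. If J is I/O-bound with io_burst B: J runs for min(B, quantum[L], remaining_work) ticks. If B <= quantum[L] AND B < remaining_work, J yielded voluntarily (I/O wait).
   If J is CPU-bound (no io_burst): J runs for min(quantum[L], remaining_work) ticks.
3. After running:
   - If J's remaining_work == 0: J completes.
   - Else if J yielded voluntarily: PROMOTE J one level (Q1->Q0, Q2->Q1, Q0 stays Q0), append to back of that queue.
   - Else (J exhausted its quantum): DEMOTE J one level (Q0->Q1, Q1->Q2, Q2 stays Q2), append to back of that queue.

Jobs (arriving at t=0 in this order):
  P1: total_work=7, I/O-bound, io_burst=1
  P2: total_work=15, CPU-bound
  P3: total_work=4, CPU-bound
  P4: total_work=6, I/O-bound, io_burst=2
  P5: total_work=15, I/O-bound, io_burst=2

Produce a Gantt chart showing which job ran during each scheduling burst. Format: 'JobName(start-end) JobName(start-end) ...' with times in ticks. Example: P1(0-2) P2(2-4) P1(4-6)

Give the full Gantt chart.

t=0-1: P1@Q0 runs 1, rem=6, I/O yield, promote→Q0. Q0=[P2,P3,P4,P5,P1] Q1=[] Q2=[]
t=1-3: P2@Q0 runs 2, rem=13, quantum used, demote→Q1. Q0=[P3,P4,P5,P1] Q1=[P2] Q2=[]
t=3-5: P3@Q0 runs 2, rem=2, quantum used, demote→Q1. Q0=[P4,P5,P1] Q1=[P2,P3] Q2=[]
t=5-7: P4@Q0 runs 2, rem=4, I/O yield, promote→Q0. Q0=[P5,P1,P4] Q1=[P2,P3] Q2=[]
t=7-9: P5@Q0 runs 2, rem=13, I/O yield, promote→Q0. Q0=[P1,P4,P5] Q1=[P2,P3] Q2=[]
t=9-10: P1@Q0 runs 1, rem=5, I/O yield, promote→Q0. Q0=[P4,P5,P1] Q1=[P2,P3] Q2=[]
t=10-12: P4@Q0 runs 2, rem=2, I/O yield, promote→Q0. Q0=[P5,P1,P4] Q1=[P2,P3] Q2=[]
t=12-14: P5@Q0 runs 2, rem=11, I/O yield, promote→Q0. Q0=[P1,P4,P5] Q1=[P2,P3] Q2=[]
t=14-15: P1@Q0 runs 1, rem=4, I/O yield, promote→Q0. Q0=[P4,P5,P1] Q1=[P2,P3] Q2=[]
t=15-17: P4@Q0 runs 2, rem=0, completes. Q0=[P5,P1] Q1=[P2,P3] Q2=[]
t=17-19: P5@Q0 runs 2, rem=9, I/O yield, promote→Q0. Q0=[P1,P5] Q1=[P2,P3] Q2=[]
t=19-20: P1@Q0 runs 1, rem=3, I/O yield, promote→Q0. Q0=[P5,P1] Q1=[P2,P3] Q2=[]
t=20-22: P5@Q0 runs 2, rem=7, I/O yield, promote→Q0. Q0=[P1,P5] Q1=[P2,P3] Q2=[]
t=22-23: P1@Q0 runs 1, rem=2, I/O yield, promote→Q0. Q0=[P5,P1] Q1=[P2,P3] Q2=[]
t=23-25: P5@Q0 runs 2, rem=5, I/O yield, promote→Q0. Q0=[P1,P5] Q1=[P2,P3] Q2=[]
t=25-26: P1@Q0 runs 1, rem=1, I/O yield, promote→Q0. Q0=[P5,P1] Q1=[P2,P3] Q2=[]
t=26-28: P5@Q0 runs 2, rem=3, I/O yield, promote→Q0. Q0=[P1,P5] Q1=[P2,P3] Q2=[]
t=28-29: P1@Q0 runs 1, rem=0, completes. Q0=[P5] Q1=[P2,P3] Q2=[]
t=29-31: P5@Q0 runs 2, rem=1, I/O yield, promote→Q0. Q0=[P5] Q1=[P2,P3] Q2=[]
t=31-32: P5@Q0 runs 1, rem=0, completes. Q0=[] Q1=[P2,P3] Q2=[]
t=32-38: P2@Q1 runs 6, rem=7, quantum used, demote→Q2. Q0=[] Q1=[P3] Q2=[P2]
t=38-40: P3@Q1 runs 2, rem=0, completes. Q0=[] Q1=[] Q2=[P2]
t=40-47: P2@Q2 runs 7, rem=0, completes. Q0=[] Q1=[] Q2=[]

Answer: P1(0-1) P2(1-3) P3(3-5) P4(5-7) P5(7-9) P1(9-10) P4(10-12) P5(12-14) P1(14-15) P4(15-17) P5(17-19) P1(19-20) P5(20-22) P1(22-23) P5(23-25) P1(25-26) P5(26-28) P1(28-29) P5(29-31) P5(31-32) P2(32-38) P3(38-40) P2(40-47)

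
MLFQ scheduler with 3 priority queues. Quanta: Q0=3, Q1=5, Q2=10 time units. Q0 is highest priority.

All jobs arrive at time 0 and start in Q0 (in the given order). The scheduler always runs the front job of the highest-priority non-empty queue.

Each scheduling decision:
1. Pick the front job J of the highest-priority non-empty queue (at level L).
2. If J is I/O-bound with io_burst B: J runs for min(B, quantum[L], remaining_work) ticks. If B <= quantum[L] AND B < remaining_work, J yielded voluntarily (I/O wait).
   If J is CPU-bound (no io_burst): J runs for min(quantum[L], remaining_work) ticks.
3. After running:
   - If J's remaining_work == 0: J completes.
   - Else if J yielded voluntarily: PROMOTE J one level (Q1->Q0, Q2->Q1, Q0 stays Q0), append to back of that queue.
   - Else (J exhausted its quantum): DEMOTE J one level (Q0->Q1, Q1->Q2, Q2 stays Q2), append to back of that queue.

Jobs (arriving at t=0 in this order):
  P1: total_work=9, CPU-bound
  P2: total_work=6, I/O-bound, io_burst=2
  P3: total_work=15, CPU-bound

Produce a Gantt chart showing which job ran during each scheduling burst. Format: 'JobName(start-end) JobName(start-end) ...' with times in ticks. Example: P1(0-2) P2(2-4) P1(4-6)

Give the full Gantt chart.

t=0-3: P1@Q0 runs 3, rem=6, quantum used, demote→Q1. Q0=[P2,P3] Q1=[P1] Q2=[]
t=3-5: P2@Q0 runs 2, rem=4, I/O yield, promote→Q0. Q0=[P3,P2] Q1=[P1] Q2=[]
t=5-8: P3@Q0 runs 3, rem=12, quantum used, demote→Q1. Q0=[P2] Q1=[P1,P3] Q2=[]
t=8-10: P2@Q0 runs 2, rem=2, I/O yield, promote→Q0. Q0=[P2] Q1=[P1,P3] Q2=[]
t=10-12: P2@Q0 runs 2, rem=0, completes. Q0=[] Q1=[P1,P3] Q2=[]
t=12-17: P1@Q1 runs 5, rem=1, quantum used, demote→Q2. Q0=[] Q1=[P3] Q2=[P1]
t=17-22: P3@Q1 runs 5, rem=7, quantum used, demote→Q2. Q0=[] Q1=[] Q2=[P1,P3]
t=22-23: P1@Q2 runs 1, rem=0, completes. Q0=[] Q1=[] Q2=[P3]
t=23-30: P3@Q2 runs 7, rem=0, completes. Q0=[] Q1=[] Q2=[]

Answer: P1(0-3) P2(3-5) P3(5-8) P2(8-10) P2(10-12) P1(12-17) P3(17-22) P1(22-23) P3(23-30)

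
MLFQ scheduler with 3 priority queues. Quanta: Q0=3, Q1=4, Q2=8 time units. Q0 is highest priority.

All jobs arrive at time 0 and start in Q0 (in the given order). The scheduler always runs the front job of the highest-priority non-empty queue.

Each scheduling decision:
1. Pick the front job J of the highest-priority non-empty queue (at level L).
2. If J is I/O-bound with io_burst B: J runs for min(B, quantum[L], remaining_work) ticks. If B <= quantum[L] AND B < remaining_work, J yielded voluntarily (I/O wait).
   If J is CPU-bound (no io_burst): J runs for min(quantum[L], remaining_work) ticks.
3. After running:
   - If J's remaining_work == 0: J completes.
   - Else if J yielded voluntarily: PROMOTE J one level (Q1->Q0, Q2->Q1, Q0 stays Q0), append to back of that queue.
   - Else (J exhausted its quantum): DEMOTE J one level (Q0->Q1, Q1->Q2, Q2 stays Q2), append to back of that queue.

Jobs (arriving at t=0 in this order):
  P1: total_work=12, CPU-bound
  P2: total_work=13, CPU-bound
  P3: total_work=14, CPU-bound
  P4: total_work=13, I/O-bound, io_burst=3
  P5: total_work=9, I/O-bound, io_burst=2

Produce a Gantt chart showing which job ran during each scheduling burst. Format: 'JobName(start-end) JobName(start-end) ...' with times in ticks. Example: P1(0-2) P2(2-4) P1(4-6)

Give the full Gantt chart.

t=0-3: P1@Q0 runs 3, rem=9, quantum used, demote→Q1. Q0=[P2,P3,P4,P5] Q1=[P1] Q2=[]
t=3-6: P2@Q0 runs 3, rem=10, quantum used, demote→Q1. Q0=[P3,P4,P5] Q1=[P1,P2] Q2=[]
t=6-9: P3@Q0 runs 3, rem=11, quantum used, demote→Q1. Q0=[P4,P5] Q1=[P1,P2,P3] Q2=[]
t=9-12: P4@Q0 runs 3, rem=10, I/O yield, promote→Q0. Q0=[P5,P4] Q1=[P1,P2,P3] Q2=[]
t=12-14: P5@Q0 runs 2, rem=7, I/O yield, promote→Q0. Q0=[P4,P5] Q1=[P1,P2,P3] Q2=[]
t=14-17: P4@Q0 runs 3, rem=7, I/O yield, promote→Q0. Q0=[P5,P4] Q1=[P1,P2,P3] Q2=[]
t=17-19: P5@Q0 runs 2, rem=5, I/O yield, promote→Q0. Q0=[P4,P5] Q1=[P1,P2,P3] Q2=[]
t=19-22: P4@Q0 runs 3, rem=4, I/O yield, promote→Q0. Q0=[P5,P4] Q1=[P1,P2,P3] Q2=[]
t=22-24: P5@Q0 runs 2, rem=3, I/O yield, promote→Q0. Q0=[P4,P5] Q1=[P1,P2,P3] Q2=[]
t=24-27: P4@Q0 runs 3, rem=1, I/O yield, promote→Q0. Q0=[P5,P4] Q1=[P1,P2,P3] Q2=[]
t=27-29: P5@Q0 runs 2, rem=1, I/O yield, promote→Q0. Q0=[P4,P5] Q1=[P1,P2,P3] Q2=[]
t=29-30: P4@Q0 runs 1, rem=0, completes. Q0=[P5] Q1=[P1,P2,P3] Q2=[]
t=30-31: P5@Q0 runs 1, rem=0, completes. Q0=[] Q1=[P1,P2,P3] Q2=[]
t=31-35: P1@Q1 runs 4, rem=5, quantum used, demote→Q2. Q0=[] Q1=[P2,P3] Q2=[P1]
t=35-39: P2@Q1 runs 4, rem=6, quantum used, demote→Q2. Q0=[] Q1=[P3] Q2=[P1,P2]
t=39-43: P3@Q1 runs 4, rem=7, quantum used, demote→Q2. Q0=[] Q1=[] Q2=[P1,P2,P3]
t=43-48: P1@Q2 runs 5, rem=0, completes. Q0=[] Q1=[] Q2=[P2,P3]
t=48-54: P2@Q2 runs 6, rem=0, completes. Q0=[] Q1=[] Q2=[P3]
t=54-61: P3@Q2 runs 7, rem=0, completes. Q0=[] Q1=[] Q2=[]

Answer: P1(0-3) P2(3-6) P3(6-9) P4(9-12) P5(12-14) P4(14-17) P5(17-19) P4(19-22) P5(22-24) P4(24-27) P5(27-29) P4(29-30) P5(30-31) P1(31-35) P2(35-39) P3(39-43) P1(43-48) P2(48-54) P3(54-61)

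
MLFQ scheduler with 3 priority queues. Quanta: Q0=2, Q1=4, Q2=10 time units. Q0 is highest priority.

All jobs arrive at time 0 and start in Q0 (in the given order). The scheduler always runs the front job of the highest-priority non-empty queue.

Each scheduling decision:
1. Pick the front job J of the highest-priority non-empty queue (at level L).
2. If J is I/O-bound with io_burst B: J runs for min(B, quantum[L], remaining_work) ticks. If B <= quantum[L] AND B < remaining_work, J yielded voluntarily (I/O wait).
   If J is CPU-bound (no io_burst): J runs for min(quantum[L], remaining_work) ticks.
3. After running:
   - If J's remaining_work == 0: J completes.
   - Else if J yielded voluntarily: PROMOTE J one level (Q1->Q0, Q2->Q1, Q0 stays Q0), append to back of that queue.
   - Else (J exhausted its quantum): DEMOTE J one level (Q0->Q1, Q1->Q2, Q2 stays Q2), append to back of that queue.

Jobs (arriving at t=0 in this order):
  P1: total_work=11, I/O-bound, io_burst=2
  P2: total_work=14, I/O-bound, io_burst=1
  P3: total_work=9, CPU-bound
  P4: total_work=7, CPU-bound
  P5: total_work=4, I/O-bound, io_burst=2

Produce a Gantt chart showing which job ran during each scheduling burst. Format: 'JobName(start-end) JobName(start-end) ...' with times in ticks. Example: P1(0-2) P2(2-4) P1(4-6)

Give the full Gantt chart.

t=0-2: P1@Q0 runs 2, rem=9, I/O yield, promote→Q0. Q0=[P2,P3,P4,P5,P1] Q1=[] Q2=[]
t=2-3: P2@Q0 runs 1, rem=13, I/O yield, promote→Q0. Q0=[P3,P4,P5,P1,P2] Q1=[] Q2=[]
t=3-5: P3@Q0 runs 2, rem=7, quantum used, demote→Q1. Q0=[P4,P5,P1,P2] Q1=[P3] Q2=[]
t=5-7: P4@Q0 runs 2, rem=5, quantum used, demote→Q1. Q0=[P5,P1,P2] Q1=[P3,P4] Q2=[]
t=7-9: P5@Q0 runs 2, rem=2, I/O yield, promote→Q0. Q0=[P1,P2,P5] Q1=[P3,P4] Q2=[]
t=9-11: P1@Q0 runs 2, rem=7, I/O yield, promote→Q0. Q0=[P2,P5,P1] Q1=[P3,P4] Q2=[]
t=11-12: P2@Q0 runs 1, rem=12, I/O yield, promote→Q0. Q0=[P5,P1,P2] Q1=[P3,P4] Q2=[]
t=12-14: P5@Q0 runs 2, rem=0, completes. Q0=[P1,P2] Q1=[P3,P4] Q2=[]
t=14-16: P1@Q0 runs 2, rem=5, I/O yield, promote→Q0. Q0=[P2,P1] Q1=[P3,P4] Q2=[]
t=16-17: P2@Q0 runs 1, rem=11, I/O yield, promote→Q0. Q0=[P1,P2] Q1=[P3,P4] Q2=[]
t=17-19: P1@Q0 runs 2, rem=3, I/O yield, promote→Q0. Q0=[P2,P1] Q1=[P3,P4] Q2=[]
t=19-20: P2@Q0 runs 1, rem=10, I/O yield, promote→Q0. Q0=[P1,P2] Q1=[P3,P4] Q2=[]
t=20-22: P1@Q0 runs 2, rem=1, I/O yield, promote→Q0. Q0=[P2,P1] Q1=[P3,P4] Q2=[]
t=22-23: P2@Q0 runs 1, rem=9, I/O yield, promote→Q0. Q0=[P1,P2] Q1=[P3,P4] Q2=[]
t=23-24: P1@Q0 runs 1, rem=0, completes. Q0=[P2] Q1=[P3,P4] Q2=[]
t=24-25: P2@Q0 runs 1, rem=8, I/O yield, promote→Q0. Q0=[P2] Q1=[P3,P4] Q2=[]
t=25-26: P2@Q0 runs 1, rem=7, I/O yield, promote→Q0. Q0=[P2] Q1=[P3,P4] Q2=[]
t=26-27: P2@Q0 runs 1, rem=6, I/O yield, promote→Q0. Q0=[P2] Q1=[P3,P4] Q2=[]
t=27-28: P2@Q0 runs 1, rem=5, I/O yield, promote→Q0. Q0=[P2] Q1=[P3,P4] Q2=[]
t=28-29: P2@Q0 runs 1, rem=4, I/O yield, promote→Q0. Q0=[P2] Q1=[P3,P4] Q2=[]
t=29-30: P2@Q0 runs 1, rem=3, I/O yield, promote→Q0. Q0=[P2] Q1=[P3,P4] Q2=[]
t=30-31: P2@Q0 runs 1, rem=2, I/O yield, promote→Q0. Q0=[P2] Q1=[P3,P4] Q2=[]
t=31-32: P2@Q0 runs 1, rem=1, I/O yield, promote→Q0. Q0=[P2] Q1=[P3,P4] Q2=[]
t=32-33: P2@Q0 runs 1, rem=0, completes. Q0=[] Q1=[P3,P4] Q2=[]
t=33-37: P3@Q1 runs 4, rem=3, quantum used, demote→Q2. Q0=[] Q1=[P4] Q2=[P3]
t=37-41: P4@Q1 runs 4, rem=1, quantum used, demote→Q2. Q0=[] Q1=[] Q2=[P3,P4]
t=41-44: P3@Q2 runs 3, rem=0, completes. Q0=[] Q1=[] Q2=[P4]
t=44-45: P4@Q2 runs 1, rem=0, completes. Q0=[] Q1=[] Q2=[]

Answer: P1(0-2) P2(2-3) P3(3-5) P4(5-7) P5(7-9) P1(9-11) P2(11-12) P5(12-14) P1(14-16) P2(16-17) P1(17-19) P2(19-20) P1(20-22) P2(22-23) P1(23-24) P2(24-25) P2(25-26) P2(26-27) P2(27-28) P2(28-29) P2(29-30) P2(30-31) P2(31-32) P2(32-33) P3(33-37) P4(37-41) P3(41-44) P4(44-45)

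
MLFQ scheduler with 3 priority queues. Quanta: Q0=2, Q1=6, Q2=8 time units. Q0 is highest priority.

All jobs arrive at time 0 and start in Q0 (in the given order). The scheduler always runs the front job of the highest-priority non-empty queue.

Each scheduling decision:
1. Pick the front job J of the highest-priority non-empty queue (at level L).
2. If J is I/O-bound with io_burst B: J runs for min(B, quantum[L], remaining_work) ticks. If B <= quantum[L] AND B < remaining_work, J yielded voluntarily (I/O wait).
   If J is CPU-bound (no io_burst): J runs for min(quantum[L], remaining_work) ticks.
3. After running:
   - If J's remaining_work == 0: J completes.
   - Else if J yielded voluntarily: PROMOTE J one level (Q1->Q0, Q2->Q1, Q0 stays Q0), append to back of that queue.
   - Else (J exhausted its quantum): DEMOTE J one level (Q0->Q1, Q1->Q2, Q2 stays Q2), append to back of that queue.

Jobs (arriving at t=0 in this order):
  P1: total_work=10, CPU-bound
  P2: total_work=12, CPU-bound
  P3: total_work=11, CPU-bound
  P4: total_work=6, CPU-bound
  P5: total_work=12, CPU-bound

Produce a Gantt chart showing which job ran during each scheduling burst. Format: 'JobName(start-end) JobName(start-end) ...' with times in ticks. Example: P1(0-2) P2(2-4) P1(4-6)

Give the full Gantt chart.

t=0-2: P1@Q0 runs 2, rem=8, quantum used, demote→Q1. Q0=[P2,P3,P4,P5] Q1=[P1] Q2=[]
t=2-4: P2@Q0 runs 2, rem=10, quantum used, demote→Q1. Q0=[P3,P4,P5] Q1=[P1,P2] Q2=[]
t=4-6: P3@Q0 runs 2, rem=9, quantum used, demote→Q1. Q0=[P4,P5] Q1=[P1,P2,P3] Q2=[]
t=6-8: P4@Q0 runs 2, rem=4, quantum used, demote→Q1. Q0=[P5] Q1=[P1,P2,P3,P4] Q2=[]
t=8-10: P5@Q0 runs 2, rem=10, quantum used, demote→Q1. Q0=[] Q1=[P1,P2,P3,P4,P5] Q2=[]
t=10-16: P1@Q1 runs 6, rem=2, quantum used, demote→Q2. Q0=[] Q1=[P2,P3,P4,P5] Q2=[P1]
t=16-22: P2@Q1 runs 6, rem=4, quantum used, demote→Q2. Q0=[] Q1=[P3,P4,P5] Q2=[P1,P2]
t=22-28: P3@Q1 runs 6, rem=3, quantum used, demote→Q2. Q0=[] Q1=[P4,P5] Q2=[P1,P2,P3]
t=28-32: P4@Q1 runs 4, rem=0, completes. Q0=[] Q1=[P5] Q2=[P1,P2,P3]
t=32-38: P5@Q1 runs 6, rem=4, quantum used, demote→Q2. Q0=[] Q1=[] Q2=[P1,P2,P3,P5]
t=38-40: P1@Q2 runs 2, rem=0, completes. Q0=[] Q1=[] Q2=[P2,P3,P5]
t=40-44: P2@Q2 runs 4, rem=0, completes. Q0=[] Q1=[] Q2=[P3,P5]
t=44-47: P3@Q2 runs 3, rem=0, completes. Q0=[] Q1=[] Q2=[P5]
t=47-51: P5@Q2 runs 4, rem=0, completes. Q0=[] Q1=[] Q2=[]

Answer: P1(0-2) P2(2-4) P3(4-6) P4(6-8) P5(8-10) P1(10-16) P2(16-22) P3(22-28) P4(28-32) P5(32-38) P1(38-40) P2(40-44) P3(44-47) P5(47-51)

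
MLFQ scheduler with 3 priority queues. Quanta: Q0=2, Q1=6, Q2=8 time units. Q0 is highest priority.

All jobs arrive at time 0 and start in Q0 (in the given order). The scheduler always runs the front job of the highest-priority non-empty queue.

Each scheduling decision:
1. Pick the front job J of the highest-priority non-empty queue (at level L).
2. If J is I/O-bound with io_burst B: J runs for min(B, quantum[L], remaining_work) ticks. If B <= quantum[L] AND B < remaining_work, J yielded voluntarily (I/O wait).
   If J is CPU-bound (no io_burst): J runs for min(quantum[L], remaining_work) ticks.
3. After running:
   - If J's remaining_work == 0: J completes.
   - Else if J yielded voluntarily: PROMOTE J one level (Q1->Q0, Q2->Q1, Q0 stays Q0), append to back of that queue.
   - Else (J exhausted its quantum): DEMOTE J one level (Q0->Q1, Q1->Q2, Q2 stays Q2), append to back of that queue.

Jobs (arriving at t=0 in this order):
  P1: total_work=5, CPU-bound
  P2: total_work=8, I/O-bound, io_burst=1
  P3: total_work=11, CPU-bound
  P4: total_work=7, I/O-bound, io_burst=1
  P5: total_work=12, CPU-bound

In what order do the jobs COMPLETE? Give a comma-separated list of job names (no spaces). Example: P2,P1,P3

t=0-2: P1@Q0 runs 2, rem=3, quantum used, demote→Q1. Q0=[P2,P3,P4,P5] Q1=[P1] Q2=[]
t=2-3: P2@Q0 runs 1, rem=7, I/O yield, promote→Q0. Q0=[P3,P4,P5,P2] Q1=[P1] Q2=[]
t=3-5: P3@Q0 runs 2, rem=9, quantum used, demote→Q1. Q0=[P4,P5,P2] Q1=[P1,P3] Q2=[]
t=5-6: P4@Q0 runs 1, rem=6, I/O yield, promote→Q0. Q0=[P5,P2,P4] Q1=[P1,P3] Q2=[]
t=6-8: P5@Q0 runs 2, rem=10, quantum used, demote→Q1. Q0=[P2,P4] Q1=[P1,P3,P5] Q2=[]
t=8-9: P2@Q0 runs 1, rem=6, I/O yield, promote→Q0. Q0=[P4,P2] Q1=[P1,P3,P5] Q2=[]
t=9-10: P4@Q0 runs 1, rem=5, I/O yield, promote→Q0. Q0=[P2,P4] Q1=[P1,P3,P5] Q2=[]
t=10-11: P2@Q0 runs 1, rem=5, I/O yield, promote→Q0. Q0=[P4,P2] Q1=[P1,P3,P5] Q2=[]
t=11-12: P4@Q0 runs 1, rem=4, I/O yield, promote→Q0. Q0=[P2,P4] Q1=[P1,P3,P5] Q2=[]
t=12-13: P2@Q0 runs 1, rem=4, I/O yield, promote→Q0. Q0=[P4,P2] Q1=[P1,P3,P5] Q2=[]
t=13-14: P4@Q0 runs 1, rem=3, I/O yield, promote→Q0. Q0=[P2,P4] Q1=[P1,P3,P5] Q2=[]
t=14-15: P2@Q0 runs 1, rem=3, I/O yield, promote→Q0. Q0=[P4,P2] Q1=[P1,P3,P5] Q2=[]
t=15-16: P4@Q0 runs 1, rem=2, I/O yield, promote→Q0. Q0=[P2,P4] Q1=[P1,P3,P5] Q2=[]
t=16-17: P2@Q0 runs 1, rem=2, I/O yield, promote→Q0. Q0=[P4,P2] Q1=[P1,P3,P5] Q2=[]
t=17-18: P4@Q0 runs 1, rem=1, I/O yield, promote→Q0. Q0=[P2,P4] Q1=[P1,P3,P5] Q2=[]
t=18-19: P2@Q0 runs 1, rem=1, I/O yield, promote→Q0. Q0=[P4,P2] Q1=[P1,P3,P5] Q2=[]
t=19-20: P4@Q0 runs 1, rem=0, completes. Q0=[P2] Q1=[P1,P3,P5] Q2=[]
t=20-21: P2@Q0 runs 1, rem=0, completes. Q0=[] Q1=[P1,P3,P5] Q2=[]
t=21-24: P1@Q1 runs 3, rem=0, completes. Q0=[] Q1=[P3,P5] Q2=[]
t=24-30: P3@Q1 runs 6, rem=3, quantum used, demote→Q2. Q0=[] Q1=[P5] Q2=[P3]
t=30-36: P5@Q1 runs 6, rem=4, quantum used, demote→Q2. Q0=[] Q1=[] Q2=[P3,P5]
t=36-39: P3@Q2 runs 3, rem=0, completes. Q0=[] Q1=[] Q2=[P5]
t=39-43: P5@Q2 runs 4, rem=0, completes. Q0=[] Q1=[] Q2=[]

Answer: P4,P2,P1,P3,P5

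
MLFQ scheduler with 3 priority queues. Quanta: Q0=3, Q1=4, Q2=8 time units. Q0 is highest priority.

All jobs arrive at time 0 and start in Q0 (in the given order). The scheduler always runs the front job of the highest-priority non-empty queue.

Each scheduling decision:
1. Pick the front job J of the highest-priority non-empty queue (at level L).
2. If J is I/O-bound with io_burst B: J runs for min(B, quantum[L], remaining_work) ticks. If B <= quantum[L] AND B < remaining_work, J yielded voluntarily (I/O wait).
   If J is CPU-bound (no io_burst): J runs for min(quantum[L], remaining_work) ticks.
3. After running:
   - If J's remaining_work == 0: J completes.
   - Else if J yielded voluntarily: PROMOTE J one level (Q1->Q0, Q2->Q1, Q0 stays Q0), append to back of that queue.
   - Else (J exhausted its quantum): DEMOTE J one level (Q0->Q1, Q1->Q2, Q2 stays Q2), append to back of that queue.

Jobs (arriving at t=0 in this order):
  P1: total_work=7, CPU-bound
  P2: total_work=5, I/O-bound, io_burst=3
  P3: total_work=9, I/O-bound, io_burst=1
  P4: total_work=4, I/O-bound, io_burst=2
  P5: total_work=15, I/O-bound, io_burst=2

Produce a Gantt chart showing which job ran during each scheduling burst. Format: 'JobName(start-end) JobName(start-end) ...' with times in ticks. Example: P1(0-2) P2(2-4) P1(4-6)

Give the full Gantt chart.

Answer: P1(0-3) P2(3-6) P3(6-7) P4(7-9) P5(9-11) P2(11-13) P3(13-14) P4(14-16) P5(16-18) P3(18-19) P5(19-21) P3(21-22) P5(22-24) P3(24-25) P5(25-27) P3(27-28) P5(28-30) P3(30-31) P5(31-33) P3(33-34) P5(34-35) P3(35-36) P1(36-40)

Derivation:
t=0-3: P1@Q0 runs 3, rem=4, quantum used, demote→Q1. Q0=[P2,P3,P4,P5] Q1=[P1] Q2=[]
t=3-6: P2@Q0 runs 3, rem=2, I/O yield, promote→Q0. Q0=[P3,P4,P5,P2] Q1=[P1] Q2=[]
t=6-7: P3@Q0 runs 1, rem=8, I/O yield, promote→Q0. Q0=[P4,P5,P2,P3] Q1=[P1] Q2=[]
t=7-9: P4@Q0 runs 2, rem=2, I/O yield, promote→Q0. Q0=[P5,P2,P3,P4] Q1=[P1] Q2=[]
t=9-11: P5@Q0 runs 2, rem=13, I/O yield, promote→Q0. Q0=[P2,P3,P4,P5] Q1=[P1] Q2=[]
t=11-13: P2@Q0 runs 2, rem=0, completes. Q0=[P3,P4,P5] Q1=[P1] Q2=[]
t=13-14: P3@Q0 runs 1, rem=7, I/O yield, promote→Q0. Q0=[P4,P5,P3] Q1=[P1] Q2=[]
t=14-16: P4@Q0 runs 2, rem=0, completes. Q0=[P5,P3] Q1=[P1] Q2=[]
t=16-18: P5@Q0 runs 2, rem=11, I/O yield, promote→Q0. Q0=[P3,P5] Q1=[P1] Q2=[]
t=18-19: P3@Q0 runs 1, rem=6, I/O yield, promote→Q0. Q0=[P5,P3] Q1=[P1] Q2=[]
t=19-21: P5@Q0 runs 2, rem=9, I/O yield, promote→Q0. Q0=[P3,P5] Q1=[P1] Q2=[]
t=21-22: P3@Q0 runs 1, rem=5, I/O yield, promote→Q0. Q0=[P5,P3] Q1=[P1] Q2=[]
t=22-24: P5@Q0 runs 2, rem=7, I/O yield, promote→Q0. Q0=[P3,P5] Q1=[P1] Q2=[]
t=24-25: P3@Q0 runs 1, rem=4, I/O yield, promote→Q0. Q0=[P5,P3] Q1=[P1] Q2=[]
t=25-27: P5@Q0 runs 2, rem=5, I/O yield, promote→Q0. Q0=[P3,P5] Q1=[P1] Q2=[]
t=27-28: P3@Q0 runs 1, rem=3, I/O yield, promote→Q0. Q0=[P5,P3] Q1=[P1] Q2=[]
t=28-30: P5@Q0 runs 2, rem=3, I/O yield, promote→Q0. Q0=[P3,P5] Q1=[P1] Q2=[]
t=30-31: P3@Q0 runs 1, rem=2, I/O yield, promote→Q0. Q0=[P5,P3] Q1=[P1] Q2=[]
t=31-33: P5@Q0 runs 2, rem=1, I/O yield, promote→Q0. Q0=[P3,P5] Q1=[P1] Q2=[]
t=33-34: P3@Q0 runs 1, rem=1, I/O yield, promote→Q0. Q0=[P5,P3] Q1=[P1] Q2=[]
t=34-35: P5@Q0 runs 1, rem=0, completes. Q0=[P3] Q1=[P1] Q2=[]
t=35-36: P3@Q0 runs 1, rem=0, completes. Q0=[] Q1=[P1] Q2=[]
t=36-40: P1@Q1 runs 4, rem=0, completes. Q0=[] Q1=[] Q2=[]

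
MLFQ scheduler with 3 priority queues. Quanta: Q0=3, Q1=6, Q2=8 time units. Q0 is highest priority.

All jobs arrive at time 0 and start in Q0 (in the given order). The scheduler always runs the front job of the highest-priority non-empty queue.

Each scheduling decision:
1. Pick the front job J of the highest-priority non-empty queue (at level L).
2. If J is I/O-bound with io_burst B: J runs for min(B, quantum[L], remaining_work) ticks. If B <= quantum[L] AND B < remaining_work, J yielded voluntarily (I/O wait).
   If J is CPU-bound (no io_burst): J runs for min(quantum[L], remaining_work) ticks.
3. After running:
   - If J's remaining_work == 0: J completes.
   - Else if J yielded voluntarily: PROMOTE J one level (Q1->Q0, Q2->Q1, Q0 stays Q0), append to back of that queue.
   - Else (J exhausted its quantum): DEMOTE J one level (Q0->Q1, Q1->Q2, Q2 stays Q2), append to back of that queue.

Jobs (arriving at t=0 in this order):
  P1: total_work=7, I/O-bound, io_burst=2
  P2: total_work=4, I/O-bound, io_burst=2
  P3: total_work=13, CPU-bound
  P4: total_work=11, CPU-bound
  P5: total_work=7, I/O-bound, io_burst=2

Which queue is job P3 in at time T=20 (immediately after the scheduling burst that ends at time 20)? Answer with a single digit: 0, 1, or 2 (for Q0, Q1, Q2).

t=0-2: P1@Q0 runs 2, rem=5, I/O yield, promote→Q0. Q0=[P2,P3,P4,P5,P1] Q1=[] Q2=[]
t=2-4: P2@Q0 runs 2, rem=2, I/O yield, promote→Q0. Q0=[P3,P4,P5,P1,P2] Q1=[] Q2=[]
t=4-7: P3@Q0 runs 3, rem=10, quantum used, demote→Q1. Q0=[P4,P5,P1,P2] Q1=[P3] Q2=[]
t=7-10: P4@Q0 runs 3, rem=8, quantum used, demote→Q1. Q0=[P5,P1,P2] Q1=[P3,P4] Q2=[]
t=10-12: P5@Q0 runs 2, rem=5, I/O yield, promote→Q0. Q0=[P1,P2,P5] Q1=[P3,P4] Q2=[]
t=12-14: P1@Q0 runs 2, rem=3, I/O yield, promote→Q0. Q0=[P2,P5,P1] Q1=[P3,P4] Q2=[]
t=14-16: P2@Q0 runs 2, rem=0, completes. Q0=[P5,P1] Q1=[P3,P4] Q2=[]
t=16-18: P5@Q0 runs 2, rem=3, I/O yield, promote→Q0. Q0=[P1,P5] Q1=[P3,P4] Q2=[]
t=18-20: P1@Q0 runs 2, rem=1, I/O yield, promote→Q0. Q0=[P5,P1] Q1=[P3,P4] Q2=[]
t=20-22: P5@Q0 runs 2, rem=1, I/O yield, promote→Q0. Q0=[P1,P5] Q1=[P3,P4] Q2=[]
t=22-23: P1@Q0 runs 1, rem=0, completes. Q0=[P5] Q1=[P3,P4] Q2=[]
t=23-24: P5@Q0 runs 1, rem=0, completes. Q0=[] Q1=[P3,P4] Q2=[]
t=24-30: P3@Q1 runs 6, rem=4, quantum used, demote→Q2. Q0=[] Q1=[P4] Q2=[P3]
t=30-36: P4@Q1 runs 6, rem=2, quantum used, demote→Q2. Q0=[] Q1=[] Q2=[P3,P4]
t=36-40: P3@Q2 runs 4, rem=0, completes. Q0=[] Q1=[] Q2=[P4]
t=40-42: P4@Q2 runs 2, rem=0, completes. Q0=[] Q1=[] Q2=[]

Answer: 1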